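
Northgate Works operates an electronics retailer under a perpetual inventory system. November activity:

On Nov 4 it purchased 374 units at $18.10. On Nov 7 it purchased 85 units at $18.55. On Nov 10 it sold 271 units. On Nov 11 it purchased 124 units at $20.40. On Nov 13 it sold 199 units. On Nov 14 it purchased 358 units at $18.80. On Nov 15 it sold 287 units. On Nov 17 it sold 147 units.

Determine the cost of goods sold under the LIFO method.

COGS = $16,936.45

Nov 10, 271 sold [LIFO — newest first]: 85 @ $18.55 + 186 @ $18.10 = $4,943.35
Nov 13, 199 sold [LIFO — newest first]: 124 @ $20.40 + 75 @ $18.10 = $3,887.10
Nov 15, 287 sold [LIFO — newest first]: 287 @ $18.80 = $5,395.60
Nov 17, 147 sold [LIFO — newest first]: 71 @ $18.80 + 76 @ $18.10 = $2,710.40
Total COGS = $4,943.35 + $3,887.10 + $5,395.60 + $2,710.40 = $16,936.45
Ending inventory: 37 @ $18.10 = $669.70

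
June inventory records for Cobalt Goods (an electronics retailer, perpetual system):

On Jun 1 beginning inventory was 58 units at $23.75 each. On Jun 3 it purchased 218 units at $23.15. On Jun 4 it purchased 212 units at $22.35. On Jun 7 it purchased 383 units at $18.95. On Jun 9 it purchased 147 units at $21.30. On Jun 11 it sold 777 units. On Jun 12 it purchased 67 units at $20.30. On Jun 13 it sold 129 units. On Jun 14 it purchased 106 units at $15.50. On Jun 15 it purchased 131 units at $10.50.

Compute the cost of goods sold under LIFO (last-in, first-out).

Jun 11, 777 sold [LIFO — newest first]: 147 @ $21.30 + 383 @ $18.95 + 212 @ $22.35 + 35 @ $23.15 = $15,937.40
Jun 13, 129 sold [LIFO — newest first]: 67 @ $20.30 + 62 @ $23.15 = $2,795.40
Total COGS = $15,937.40 + $2,795.40 = $18,732.80
Ending inventory: 58 @ $23.75 + 121 @ $23.15 + 106 @ $15.50 + 131 @ $10.50 = $7,197.15
Check: goods available $25,929.95 = COGS $18,732.80 + ending $7,197.15

COGS = $18,732.80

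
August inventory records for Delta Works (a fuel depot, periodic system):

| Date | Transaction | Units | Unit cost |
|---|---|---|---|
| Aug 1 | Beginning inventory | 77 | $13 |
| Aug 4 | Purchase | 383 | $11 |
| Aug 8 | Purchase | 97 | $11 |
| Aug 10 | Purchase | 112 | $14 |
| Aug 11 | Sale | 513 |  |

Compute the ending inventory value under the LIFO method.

Aug 11, 513 sold [LIFO — newest first]: 112 @ $14 + 97 @ $11 + 304 @ $11 = $5,979
Ending inventory: 77 @ $13 + 79 @ $11 = $1,870
Check: goods available $7,849 = COGS $5,979 + ending $1,870

Ending inventory = $1,870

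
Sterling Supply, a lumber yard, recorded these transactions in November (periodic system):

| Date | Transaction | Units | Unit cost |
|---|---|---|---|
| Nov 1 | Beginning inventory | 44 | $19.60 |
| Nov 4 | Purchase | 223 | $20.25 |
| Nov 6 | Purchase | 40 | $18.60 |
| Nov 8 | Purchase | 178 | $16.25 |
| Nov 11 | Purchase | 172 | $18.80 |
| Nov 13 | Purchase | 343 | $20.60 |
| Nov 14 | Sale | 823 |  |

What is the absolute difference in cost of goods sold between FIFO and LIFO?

FIFO COGS: 44 @ $19.60 + 223 @ $20.25 + 40 @ $18.60 + 178 @ $16.25 + 172 @ $18.80 + 166 @ $20.60 = $15,667.85
LIFO COGS: 343 @ $20.60 + 172 @ $18.80 + 178 @ $16.25 + 40 @ $18.60 + 90 @ $20.25 = $15,758.40
Difference = |$15,667.85 − $15,758.40| = $90.55

$90.55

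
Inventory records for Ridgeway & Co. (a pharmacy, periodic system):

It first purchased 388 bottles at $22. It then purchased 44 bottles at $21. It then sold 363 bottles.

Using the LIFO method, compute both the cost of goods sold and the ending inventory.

COGS = $7,942; ending inventory = $1,518

Sale 1 (363) [LIFO — newest first]: 44 @ $21 + 319 @ $22 = $7,942
Ending inventory: 69 @ $22 = $1,518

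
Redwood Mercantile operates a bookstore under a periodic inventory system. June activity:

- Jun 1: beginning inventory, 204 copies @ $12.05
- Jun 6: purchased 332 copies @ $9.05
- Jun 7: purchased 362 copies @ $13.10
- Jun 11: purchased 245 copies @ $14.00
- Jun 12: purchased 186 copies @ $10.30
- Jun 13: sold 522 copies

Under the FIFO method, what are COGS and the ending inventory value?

Jun 13, 522 sold [FIFO — oldest first]: 204 @ $12.05 + 318 @ $9.05 = $5,336.10
Ending inventory: 14 @ $9.05 + 362 @ $13.10 + 245 @ $14.00 + 186 @ $10.30 = $10,214.70
Check: goods available $15,550.80 = COGS $5,336.10 + ending $10,214.70

COGS = $5,336.10; ending inventory = $10,214.70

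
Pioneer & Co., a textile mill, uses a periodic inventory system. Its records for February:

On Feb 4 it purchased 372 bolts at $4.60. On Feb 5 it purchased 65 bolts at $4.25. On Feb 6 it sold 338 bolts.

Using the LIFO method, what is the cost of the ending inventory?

Feb 6, 338 sold [LIFO — newest first]: 65 @ $4.25 + 273 @ $4.60 = $1,532.05
Ending inventory: 99 @ $4.60 = $455.40

Ending inventory = $455.40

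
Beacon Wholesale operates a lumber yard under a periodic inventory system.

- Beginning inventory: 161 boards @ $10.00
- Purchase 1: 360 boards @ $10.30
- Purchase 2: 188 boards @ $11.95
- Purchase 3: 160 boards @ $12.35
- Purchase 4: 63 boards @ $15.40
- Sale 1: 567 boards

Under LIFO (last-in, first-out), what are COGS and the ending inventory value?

COGS = $6,799.60; ending inventory = $3,711.20

Sale 1 (567) [LIFO — newest first]: 63 @ $15.40 + 160 @ $12.35 + 188 @ $11.95 + 156 @ $10.30 = $6,799.60
Ending inventory: 161 @ $10.00 + 204 @ $10.30 = $3,711.20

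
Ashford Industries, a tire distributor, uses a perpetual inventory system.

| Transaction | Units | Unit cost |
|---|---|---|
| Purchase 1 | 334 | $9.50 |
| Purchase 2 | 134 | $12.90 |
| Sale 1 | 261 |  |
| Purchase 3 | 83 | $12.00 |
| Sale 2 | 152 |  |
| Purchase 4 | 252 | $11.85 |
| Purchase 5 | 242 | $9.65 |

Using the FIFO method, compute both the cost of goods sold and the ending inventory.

Sale 1 (261) [FIFO — oldest first]: 261 @ $9.50 = $2,479.50
Sale 2 (152) [FIFO — oldest first]: 73 @ $9.50 + 79 @ $12.90 = $1,712.60
Total COGS = $2,479.50 + $1,712.60 = $4,192.10
Ending inventory: 55 @ $12.90 + 83 @ $12.00 + 252 @ $11.85 + 242 @ $9.65 = $7,027.00
Check: goods available $11,219.10 = COGS $4,192.10 + ending $7,027.00

COGS = $4,192.10; ending inventory = $7,027.00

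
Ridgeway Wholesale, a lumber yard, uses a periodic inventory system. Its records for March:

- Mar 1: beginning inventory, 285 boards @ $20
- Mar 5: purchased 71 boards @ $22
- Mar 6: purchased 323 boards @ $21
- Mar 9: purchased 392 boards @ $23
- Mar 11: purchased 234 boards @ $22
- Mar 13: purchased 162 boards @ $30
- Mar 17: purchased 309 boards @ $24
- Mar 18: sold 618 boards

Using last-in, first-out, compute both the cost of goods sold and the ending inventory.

COGS = $15,510; ending inventory = $24,975

Mar 18, 618 sold [LIFO — newest first]: 309 @ $24 + 162 @ $30 + 147 @ $22 = $15,510
Ending inventory: 285 @ $20 + 71 @ $22 + 323 @ $21 + 392 @ $23 + 87 @ $22 = $24,975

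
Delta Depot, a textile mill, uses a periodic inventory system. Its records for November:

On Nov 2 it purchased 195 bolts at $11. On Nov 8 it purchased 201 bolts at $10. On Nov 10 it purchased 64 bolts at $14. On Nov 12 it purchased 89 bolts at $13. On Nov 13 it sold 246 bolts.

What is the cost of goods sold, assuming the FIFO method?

COGS = $2,655

Nov 13, 246 sold [FIFO — oldest first]: 195 @ $11 + 51 @ $10 = $2,655
Ending inventory: 150 @ $10 + 64 @ $14 + 89 @ $13 = $3,553
Check: goods available $6,208 = COGS $2,655 + ending $3,553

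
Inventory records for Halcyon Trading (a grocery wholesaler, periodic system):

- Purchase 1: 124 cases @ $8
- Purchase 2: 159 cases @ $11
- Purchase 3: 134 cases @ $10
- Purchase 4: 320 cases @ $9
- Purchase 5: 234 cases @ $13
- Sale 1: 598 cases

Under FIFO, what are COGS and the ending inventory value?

Sale 1 (598) [FIFO — oldest first]: 124 @ $8 + 159 @ $11 + 134 @ $10 + 181 @ $9 = $5,710
Ending inventory: 139 @ $9 + 234 @ $13 = $4,293

COGS = $5,710; ending inventory = $4,293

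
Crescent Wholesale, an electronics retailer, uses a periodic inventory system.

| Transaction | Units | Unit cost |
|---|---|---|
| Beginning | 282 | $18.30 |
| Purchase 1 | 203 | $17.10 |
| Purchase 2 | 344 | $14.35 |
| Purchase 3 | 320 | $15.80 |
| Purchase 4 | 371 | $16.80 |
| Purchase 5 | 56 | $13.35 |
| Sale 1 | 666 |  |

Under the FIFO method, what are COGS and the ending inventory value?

Sale 1 (666) [FIFO — oldest first]: 282 @ $18.30 + 203 @ $17.10 + 181 @ $14.35 = $11,229.25
Ending inventory: 163 @ $14.35 + 320 @ $15.80 + 371 @ $16.80 + 56 @ $13.35 = $14,375.45

COGS = $11,229.25; ending inventory = $14,375.45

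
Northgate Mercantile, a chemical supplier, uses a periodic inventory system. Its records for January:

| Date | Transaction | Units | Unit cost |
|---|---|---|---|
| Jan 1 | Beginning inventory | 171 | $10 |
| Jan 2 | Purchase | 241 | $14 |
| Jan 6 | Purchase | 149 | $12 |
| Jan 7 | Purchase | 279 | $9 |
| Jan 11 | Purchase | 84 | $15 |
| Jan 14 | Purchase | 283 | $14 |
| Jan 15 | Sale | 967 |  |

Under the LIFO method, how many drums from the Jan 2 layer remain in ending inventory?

Jan 15, 967 sold [LIFO — newest first]: 283 @ $14 + 84 @ $15 + 279 @ $9 + 149 @ $12 + 172 @ $14 = $11,929
Ending inventory: 171 @ $10 + 69 @ $14 = $2,676
Check: goods available $14,605 = COGS $11,929 + ending $2,676

69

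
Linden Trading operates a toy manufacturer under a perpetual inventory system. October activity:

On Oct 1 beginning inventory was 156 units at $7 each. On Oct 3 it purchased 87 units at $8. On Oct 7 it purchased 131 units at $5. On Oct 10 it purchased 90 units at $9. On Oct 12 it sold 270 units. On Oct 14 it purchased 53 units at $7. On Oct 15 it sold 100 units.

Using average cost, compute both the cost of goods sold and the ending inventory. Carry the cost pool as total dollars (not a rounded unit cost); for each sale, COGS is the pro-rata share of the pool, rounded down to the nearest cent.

After Oct 1: 156 on hand, pool $1,092.00 (≈ $7.0000 each)
After Oct 3: 243 on hand, pool $1,788.00 (≈ $7.3580 each)
After Oct 7: 374 on hand, pool $2,443.00 (≈ $6.5321 each)
After Oct 10: 464 on hand, pool $3,253.00 (≈ $7.0108 each)
Oct 12, sell 270: 270/464 × $3,253.00 → $1,892.90
After Oct 14: 247 on hand, pool $1,731.10 (≈ $7.0085 each)
Oct 15, sell 100: 100/247 × $1,731.10 → $700.85
Total COGS = $1,892.90 + $700.85 = $2,593.75
Ending inventory (cost pool remaining) = $1,030.25
Check: goods available $3,624.00 = COGS $2,593.75 + ending $1,030.25

COGS = $2,593.75; ending inventory = $1,030.25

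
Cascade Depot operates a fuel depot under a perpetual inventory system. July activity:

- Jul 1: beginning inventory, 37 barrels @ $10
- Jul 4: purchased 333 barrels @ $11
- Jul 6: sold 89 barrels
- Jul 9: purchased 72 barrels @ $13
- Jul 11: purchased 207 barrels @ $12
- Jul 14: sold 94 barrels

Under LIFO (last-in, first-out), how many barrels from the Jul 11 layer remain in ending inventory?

Jul 6, 89 sold [LIFO — newest first]: 89 @ $11 = $979
Jul 14, 94 sold [LIFO — newest first]: 94 @ $12 = $1,128
Total COGS = $979 + $1,128 = $2,107
Ending inventory: 37 @ $10 + 244 @ $11 + 72 @ $13 + 113 @ $12 = $5,346

113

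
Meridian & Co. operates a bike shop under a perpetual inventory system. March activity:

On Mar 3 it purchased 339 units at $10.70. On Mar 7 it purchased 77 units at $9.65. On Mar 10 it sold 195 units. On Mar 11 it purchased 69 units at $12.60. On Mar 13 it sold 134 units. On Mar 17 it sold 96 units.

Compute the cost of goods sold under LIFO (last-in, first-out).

Mar 10, 195 sold [LIFO — newest first]: 77 @ $9.65 + 118 @ $10.70 = $2,005.65
Mar 13, 134 sold [LIFO — newest first]: 69 @ $12.60 + 65 @ $10.70 = $1,564.90
Mar 17, 96 sold [LIFO — newest first]: 96 @ $10.70 = $1,027.20
Total COGS = $2,005.65 + $1,564.90 + $1,027.20 = $4,597.75
Ending inventory: 60 @ $10.70 = $642.00
Check: goods available $5,239.75 = COGS $4,597.75 + ending $642.00

COGS = $4,597.75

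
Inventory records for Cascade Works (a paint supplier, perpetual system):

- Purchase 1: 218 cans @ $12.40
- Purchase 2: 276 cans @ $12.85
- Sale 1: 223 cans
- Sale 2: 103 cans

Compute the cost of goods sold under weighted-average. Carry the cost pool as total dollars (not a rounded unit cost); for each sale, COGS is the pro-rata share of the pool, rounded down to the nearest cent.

After Purchase 1: 218 on hand, pool $2,703.20 (≈ $12.4000 each)
After Purchase 2: 494 on hand, pool $6,249.80 (≈ $12.6514 each)
Sale 1, sell 223: 223/494 × $6,249.80 → $2,821.26
Sale 2, sell 103: 103/271 × $3,428.54 → $1,303.09
Total COGS = $2,821.26 + $1,303.09 = $4,124.35
Ending inventory (cost pool remaining) = $2,125.45

COGS = $4,124.35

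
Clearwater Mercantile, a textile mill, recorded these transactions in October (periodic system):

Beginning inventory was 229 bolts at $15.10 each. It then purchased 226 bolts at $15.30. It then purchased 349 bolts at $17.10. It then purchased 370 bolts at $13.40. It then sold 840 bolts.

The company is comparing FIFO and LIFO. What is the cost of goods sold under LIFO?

FIFO COGS: 229 @ $15.10 + 226 @ $15.30 + 349 @ $17.10 + 36 @ $13.40 = $13,366.00
LIFO COGS: 370 @ $13.40 + 349 @ $17.10 + 121 @ $15.30 = $12,777.20

COGS = $12,777.20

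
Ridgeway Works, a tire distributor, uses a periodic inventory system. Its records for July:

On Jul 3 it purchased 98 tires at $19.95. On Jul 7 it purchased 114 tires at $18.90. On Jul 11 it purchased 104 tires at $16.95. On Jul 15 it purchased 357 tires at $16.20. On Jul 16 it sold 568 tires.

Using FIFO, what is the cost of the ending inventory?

Jul 16, 568 sold [FIFO — oldest first]: 98 @ $19.95 + 114 @ $18.90 + 104 @ $16.95 + 252 @ $16.20 = $9,954.90
Ending inventory: 105 @ $16.20 = $1,701.00

Ending inventory = $1,701.00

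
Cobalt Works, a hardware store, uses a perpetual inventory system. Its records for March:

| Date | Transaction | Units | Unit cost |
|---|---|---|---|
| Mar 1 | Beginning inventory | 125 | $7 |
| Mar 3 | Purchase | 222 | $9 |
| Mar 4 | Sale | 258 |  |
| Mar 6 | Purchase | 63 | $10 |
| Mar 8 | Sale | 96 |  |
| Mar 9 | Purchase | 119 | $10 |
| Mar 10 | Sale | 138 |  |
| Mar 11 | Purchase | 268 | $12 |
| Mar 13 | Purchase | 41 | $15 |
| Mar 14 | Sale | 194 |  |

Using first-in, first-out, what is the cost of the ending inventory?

Ending inventory = $1,947

Mar 4, 258 sold [FIFO — oldest first]: 125 @ $7 + 133 @ $9 = $2,072
Mar 8, 96 sold [FIFO — oldest first]: 89 @ $9 + 7 @ $10 = $871
Mar 10, 138 sold [FIFO — oldest first]: 56 @ $10 + 82 @ $10 = $1,380
Mar 14, 194 sold [FIFO — oldest first]: 37 @ $10 + 157 @ $12 = $2,254
Total COGS = $2,072 + $871 + $1,380 + $2,254 = $6,577
Ending inventory: 111 @ $12 + 41 @ $15 = $1,947
Check: goods available $8,524 = COGS $6,577 + ending $1,947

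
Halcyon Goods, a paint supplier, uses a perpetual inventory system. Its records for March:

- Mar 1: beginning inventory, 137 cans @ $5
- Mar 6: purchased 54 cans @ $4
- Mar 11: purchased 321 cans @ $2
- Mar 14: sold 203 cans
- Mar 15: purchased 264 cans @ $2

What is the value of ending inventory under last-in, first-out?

Ending inventory = $1,665

Mar 14, 203 sold [LIFO — newest first]: 203 @ $2 = $406
Ending inventory: 137 @ $5 + 54 @ $4 + 118 @ $2 + 264 @ $2 = $1,665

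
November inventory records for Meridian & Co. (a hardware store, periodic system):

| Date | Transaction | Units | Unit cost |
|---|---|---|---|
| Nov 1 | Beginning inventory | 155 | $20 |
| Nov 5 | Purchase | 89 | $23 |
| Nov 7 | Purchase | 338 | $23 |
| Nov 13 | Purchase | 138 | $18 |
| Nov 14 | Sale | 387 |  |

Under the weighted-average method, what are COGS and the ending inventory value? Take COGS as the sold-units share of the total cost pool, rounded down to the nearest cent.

Nov 14, sell 387: 387/720 × $15,405.00 → $8,280.18
Ending inventory (cost pool remaining) = $7,124.82

COGS = $8,280.18; ending inventory = $7,124.82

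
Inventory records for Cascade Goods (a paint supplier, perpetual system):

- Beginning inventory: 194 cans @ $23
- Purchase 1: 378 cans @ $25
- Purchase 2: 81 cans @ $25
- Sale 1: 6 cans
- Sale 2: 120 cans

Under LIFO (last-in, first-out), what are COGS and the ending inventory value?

COGS = $3,150; ending inventory = $12,787

Sale 1 (6) [LIFO — newest first]: 6 @ $25 = $150
Sale 2 (120) [LIFO — newest first]: 75 @ $25 + 45 @ $25 = $3,000
Total COGS = $150 + $3,000 = $3,150
Ending inventory: 194 @ $23 + 333 @ $25 = $12,787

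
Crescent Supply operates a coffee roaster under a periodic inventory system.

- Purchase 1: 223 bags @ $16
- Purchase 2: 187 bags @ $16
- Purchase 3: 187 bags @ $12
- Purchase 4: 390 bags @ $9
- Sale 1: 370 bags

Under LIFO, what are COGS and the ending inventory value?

COGS = $3,330; ending inventory = $8,984

Sale 1 (370) [LIFO — newest first]: 370 @ $9 = $3,330
Ending inventory: 223 @ $16 + 187 @ $16 + 187 @ $12 + 20 @ $9 = $8,984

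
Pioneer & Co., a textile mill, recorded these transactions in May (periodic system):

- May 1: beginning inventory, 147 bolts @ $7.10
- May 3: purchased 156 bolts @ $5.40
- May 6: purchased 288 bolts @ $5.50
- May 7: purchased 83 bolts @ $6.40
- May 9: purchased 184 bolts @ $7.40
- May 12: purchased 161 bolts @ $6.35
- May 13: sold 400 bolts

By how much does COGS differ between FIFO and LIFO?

FIFO COGS: 147 @ $7.10 + 156 @ $5.40 + 97 @ $5.50 = $2,419.60
LIFO COGS: 161 @ $6.35 + 184 @ $7.40 + 55 @ $6.40 = $2,735.95
Difference = |$2,419.60 − $2,735.95| = $316.35

$316.35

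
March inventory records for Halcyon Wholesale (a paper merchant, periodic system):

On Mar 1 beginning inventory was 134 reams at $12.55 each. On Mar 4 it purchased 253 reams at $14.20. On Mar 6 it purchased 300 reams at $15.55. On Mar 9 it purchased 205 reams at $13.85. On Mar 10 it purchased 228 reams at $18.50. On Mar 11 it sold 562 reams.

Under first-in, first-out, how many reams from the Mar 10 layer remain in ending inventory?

Mar 11, 562 sold [FIFO — oldest first]: 134 @ $12.55 + 253 @ $14.20 + 175 @ $15.55 = $7,995.55
Ending inventory: 125 @ $15.55 + 205 @ $13.85 + 228 @ $18.50 = $9,001.00

228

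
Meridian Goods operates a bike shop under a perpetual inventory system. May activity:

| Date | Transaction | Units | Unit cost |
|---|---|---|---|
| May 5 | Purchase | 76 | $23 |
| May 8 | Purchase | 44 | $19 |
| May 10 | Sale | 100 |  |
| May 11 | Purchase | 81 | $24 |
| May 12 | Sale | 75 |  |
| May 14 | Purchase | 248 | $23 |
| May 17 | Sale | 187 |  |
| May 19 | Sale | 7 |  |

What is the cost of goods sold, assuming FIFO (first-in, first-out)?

COGS = $8,392

May 10, 100 sold [FIFO — oldest first]: 76 @ $23 + 24 @ $19 = $2,204
May 12, 75 sold [FIFO — oldest first]: 20 @ $19 + 55 @ $24 = $1,700
May 17, 187 sold [FIFO — oldest first]: 26 @ $24 + 161 @ $23 = $4,327
May 19, 7 sold [FIFO — oldest first]: 7 @ $23 = $161
Total COGS = $2,204 + $1,700 + $4,327 + $161 = $8,392
Ending inventory: 80 @ $23 = $1,840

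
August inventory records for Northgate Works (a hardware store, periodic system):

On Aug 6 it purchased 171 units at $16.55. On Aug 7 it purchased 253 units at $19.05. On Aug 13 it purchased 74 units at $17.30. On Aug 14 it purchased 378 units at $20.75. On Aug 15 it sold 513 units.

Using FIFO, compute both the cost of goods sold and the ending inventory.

Aug 15, 513 sold [FIFO — oldest first]: 171 @ $16.55 + 253 @ $19.05 + 74 @ $17.30 + 15 @ $20.75 = $9,241.15
Ending inventory: 363 @ $20.75 = $7,532.25
Check: goods available $16,773.40 = COGS $9,241.15 + ending $7,532.25

COGS = $9,241.15; ending inventory = $7,532.25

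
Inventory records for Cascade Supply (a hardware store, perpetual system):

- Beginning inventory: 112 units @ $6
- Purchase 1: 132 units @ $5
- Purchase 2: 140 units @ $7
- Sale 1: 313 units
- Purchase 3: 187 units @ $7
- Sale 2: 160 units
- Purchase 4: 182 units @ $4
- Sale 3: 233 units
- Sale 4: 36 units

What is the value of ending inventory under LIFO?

Sale 1 (313) [LIFO — newest first]: 140 @ $7 + 132 @ $5 + 41 @ $6 = $1,886
Sale 2 (160) [LIFO — newest first]: 160 @ $7 = $1,120
Sale 3 (233) [LIFO — newest first]: 182 @ $4 + 27 @ $7 + 24 @ $6 = $1,061
Sale 4 (36) [LIFO — newest first]: 36 @ $6 = $216
Total COGS = $1,886 + $1,120 + $1,061 + $216 = $4,283
Ending inventory: 11 @ $6 = $66
Check: goods available $4,349 = COGS $4,283 + ending $66

Ending inventory = $66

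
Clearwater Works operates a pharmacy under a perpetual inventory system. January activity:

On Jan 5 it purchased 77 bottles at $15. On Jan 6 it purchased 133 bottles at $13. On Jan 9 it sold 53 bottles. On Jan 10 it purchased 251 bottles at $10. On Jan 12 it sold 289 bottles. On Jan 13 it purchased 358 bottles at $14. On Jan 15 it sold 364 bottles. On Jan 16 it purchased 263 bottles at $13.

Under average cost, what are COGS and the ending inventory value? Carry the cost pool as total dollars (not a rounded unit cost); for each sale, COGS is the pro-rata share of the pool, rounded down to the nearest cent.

After Jan 5: 77 on hand, pool $1,155.00 (≈ $15.0000 each)
After Jan 6: 210 on hand, pool $2,884.00 (≈ $13.7333 each)
Jan 9, sell 53: 53/210 × $2,884.00 → $727.86
After Jan 10: 408 on hand, pool $4,666.14 (≈ $11.4366 each)
Jan 12, sell 289: 289/408 × $4,666.14 → $3,305.18
After Jan 13: 477 on hand, pool $6,372.96 (≈ $13.3605 each)
Jan 15, sell 364: 364/477 × $6,372.96 → $4,863.22
After Jan 16: 376 on hand, pool $4,928.74 (≈ $13.1084 each)
Total COGS = $727.86 + $3,305.18 + $4,863.22 = $8,896.26
Ending inventory (cost pool remaining) = $4,928.74

COGS = $8,896.26; ending inventory = $4,928.74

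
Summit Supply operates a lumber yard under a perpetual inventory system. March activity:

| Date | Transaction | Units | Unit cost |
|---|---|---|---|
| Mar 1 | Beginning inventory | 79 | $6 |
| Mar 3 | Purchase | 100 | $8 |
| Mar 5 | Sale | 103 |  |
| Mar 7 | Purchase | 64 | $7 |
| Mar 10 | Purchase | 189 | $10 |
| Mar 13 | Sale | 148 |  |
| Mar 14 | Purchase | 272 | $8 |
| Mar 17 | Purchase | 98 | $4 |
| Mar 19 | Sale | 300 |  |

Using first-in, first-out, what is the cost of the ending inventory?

Mar 5, 103 sold [FIFO — oldest first]: 79 @ $6 + 24 @ $8 = $666
Mar 13, 148 sold [FIFO — oldest first]: 76 @ $8 + 64 @ $7 + 8 @ $10 = $1,136
Mar 19, 300 sold [FIFO — oldest first]: 181 @ $10 + 119 @ $8 = $2,762
Total COGS = $666 + $1,136 + $2,762 = $4,564
Ending inventory: 153 @ $8 + 98 @ $4 = $1,616
Check: goods available $6,180 = COGS $4,564 + ending $1,616

Ending inventory = $1,616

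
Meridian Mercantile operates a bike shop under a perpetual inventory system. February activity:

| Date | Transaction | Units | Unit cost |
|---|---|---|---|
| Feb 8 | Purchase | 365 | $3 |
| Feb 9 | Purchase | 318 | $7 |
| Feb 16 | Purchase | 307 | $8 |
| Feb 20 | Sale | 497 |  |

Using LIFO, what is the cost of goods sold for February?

Feb 20, 497 sold [LIFO — newest first]: 307 @ $8 + 190 @ $7 = $3,786
Ending inventory: 365 @ $3 + 128 @ $7 = $1,991

COGS = $3,786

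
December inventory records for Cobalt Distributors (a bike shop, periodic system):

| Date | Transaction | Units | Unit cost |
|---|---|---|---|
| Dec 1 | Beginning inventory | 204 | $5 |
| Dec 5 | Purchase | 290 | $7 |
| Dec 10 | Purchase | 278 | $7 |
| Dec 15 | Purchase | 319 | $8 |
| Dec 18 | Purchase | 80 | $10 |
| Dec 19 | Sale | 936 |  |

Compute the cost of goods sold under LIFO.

Dec 19, 936 sold [LIFO — newest first]: 80 @ $10 + 319 @ $8 + 278 @ $7 + 259 @ $7 = $7,111
Ending inventory: 204 @ $5 + 31 @ $7 = $1,237

COGS = $7,111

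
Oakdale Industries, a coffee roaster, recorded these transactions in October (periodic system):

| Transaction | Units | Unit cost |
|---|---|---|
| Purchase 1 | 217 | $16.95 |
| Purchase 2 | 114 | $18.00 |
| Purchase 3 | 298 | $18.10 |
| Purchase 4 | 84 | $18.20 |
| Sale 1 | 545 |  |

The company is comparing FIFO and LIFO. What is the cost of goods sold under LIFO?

COGS = $9,805.15

FIFO COGS: 217 @ $16.95 + 114 @ $18.00 + 214 @ $18.10 = $9,603.55
LIFO COGS: 84 @ $18.20 + 298 @ $18.10 + 114 @ $18.00 + 49 @ $16.95 = $9,805.15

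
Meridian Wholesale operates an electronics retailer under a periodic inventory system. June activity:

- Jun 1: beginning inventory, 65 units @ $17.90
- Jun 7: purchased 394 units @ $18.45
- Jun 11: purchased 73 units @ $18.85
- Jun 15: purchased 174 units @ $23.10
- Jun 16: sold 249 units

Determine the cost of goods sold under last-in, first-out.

COGS = $5,432.35

Jun 16, 249 sold [LIFO — newest first]: 174 @ $23.10 + 73 @ $18.85 + 2 @ $18.45 = $5,432.35
Ending inventory: 65 @ $17.90 + 392 @ $18.45 = $8,395.90
Check: goods available $13,828.25 = COGS $5,432.35 + ending $8,395.90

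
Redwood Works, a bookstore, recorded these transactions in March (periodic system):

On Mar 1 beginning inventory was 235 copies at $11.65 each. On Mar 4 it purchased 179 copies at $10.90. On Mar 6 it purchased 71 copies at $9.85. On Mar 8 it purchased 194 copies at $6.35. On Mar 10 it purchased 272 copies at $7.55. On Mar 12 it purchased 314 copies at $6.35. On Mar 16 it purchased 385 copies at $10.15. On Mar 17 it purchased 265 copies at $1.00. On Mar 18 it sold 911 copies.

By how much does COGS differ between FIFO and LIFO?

$2,541.60

FIFO COGS: 235 @ $11.65 + 179 @ $10.90 + 71 @ $9.85 + 194 @ $6.35 + 232 @ $7.55 = $8,371.70
LIFO COGS: 265 @ $1.00 + 385 @ $10.15 + 261 @ $6.35 = $5,830.10
Difference = |$8,371.70 − $5,830.10| = $2,541.60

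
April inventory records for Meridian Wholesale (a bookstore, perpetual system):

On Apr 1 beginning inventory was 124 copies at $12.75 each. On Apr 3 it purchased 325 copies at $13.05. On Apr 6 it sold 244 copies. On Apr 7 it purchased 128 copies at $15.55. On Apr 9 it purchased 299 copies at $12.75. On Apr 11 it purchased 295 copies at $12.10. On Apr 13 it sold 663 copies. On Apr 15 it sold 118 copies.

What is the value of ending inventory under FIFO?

Apr 6, 244 sold [FIFO — oldest first]: 124 @ $12.75 + 120 @ $13.05 = $3,147.00
Apr 13, 663 sold [FIFO — oldest first]: 205 @ $13.05 + 128 @ $15.55 + 299 @ $12.75 + 31 @ $12.10 = $8,853.00
Apr 15, 118 sold [FIFO — oldest first]: 118 @ $12.10 = $1,427.80
Total COGS = $3,147.00 + $8,853.00 + $1,427.80 = $13,427.80
Ending inventory: 146 @ $12.10 = $1,766.60
Check: goods available $15,194.40 = COGS $13,427.80 + ending $1,766.60

Ending inventory = $1,766.60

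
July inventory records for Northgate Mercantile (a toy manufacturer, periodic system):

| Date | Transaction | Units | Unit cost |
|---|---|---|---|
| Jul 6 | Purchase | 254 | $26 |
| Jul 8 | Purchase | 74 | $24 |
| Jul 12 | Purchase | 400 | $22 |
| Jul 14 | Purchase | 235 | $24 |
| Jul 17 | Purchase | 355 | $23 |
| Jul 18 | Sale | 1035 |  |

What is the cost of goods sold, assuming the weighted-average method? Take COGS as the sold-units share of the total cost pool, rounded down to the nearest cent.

COGS = $24,331.92

Jul 18, sell 1035: 1035/1318 × $30,985.00 → $24,331.92
Ending inventory (cost pool remaining) = $6,653.08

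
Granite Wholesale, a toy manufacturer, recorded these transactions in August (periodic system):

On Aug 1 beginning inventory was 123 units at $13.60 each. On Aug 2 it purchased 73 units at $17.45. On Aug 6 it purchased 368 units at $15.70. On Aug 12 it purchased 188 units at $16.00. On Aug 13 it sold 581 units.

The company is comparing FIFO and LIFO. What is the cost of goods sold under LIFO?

COGS = $9,221.85

FIFO COGS: 123 @ $13.60 + 73 @ $17.45 + 368 @ $15.70 + 17 @ $16.00 = $8,996.25
LIFO COGS: 188 @ $16.00 + 368 @ $15.70 + 25 @ $17.45 = $9,221.85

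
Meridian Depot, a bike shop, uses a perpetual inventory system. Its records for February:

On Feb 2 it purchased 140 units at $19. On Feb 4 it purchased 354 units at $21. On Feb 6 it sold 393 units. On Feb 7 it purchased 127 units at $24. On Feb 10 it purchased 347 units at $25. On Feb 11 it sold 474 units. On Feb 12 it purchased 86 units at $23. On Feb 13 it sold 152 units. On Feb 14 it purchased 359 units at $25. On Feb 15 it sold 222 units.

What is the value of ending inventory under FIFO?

Feb 6, 393 sold [FIFO — oldest first]: 140 @ $19 + 253 @ $21 = $7,973
Feb 11, 474 sold [FIFO — oldest first]: 101 @ $21 + 127 @ $24 + 246 @ $25 = $11,319
Feb 13, 152 sold [FIFO — oldest first]: 101 @ $25 + 51 @ $23 = $3,698
Feb 15, 222 sold [FIFO — oldest first]: 35 @ $23 + 187 @ $25 = $5,480
Total COGS = $7,973 + $11,319 + $3,698 + $5,480 = $28,470
Ending inventory: 172 @ $25 = $4,300
Check: goods available $32,770 = COGS $28,470 + ending $4,300

Ending inventory = $4,300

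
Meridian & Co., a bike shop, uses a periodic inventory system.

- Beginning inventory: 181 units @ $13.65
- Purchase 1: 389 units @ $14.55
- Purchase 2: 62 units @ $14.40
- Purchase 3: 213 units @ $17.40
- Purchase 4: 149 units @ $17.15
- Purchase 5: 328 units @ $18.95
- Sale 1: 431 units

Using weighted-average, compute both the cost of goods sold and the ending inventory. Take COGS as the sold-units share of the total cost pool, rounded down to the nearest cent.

Sale 1, sell 431: 431/1322 × $21,500.55 → $7,009.63
Ending inventory (cost pool remaining) = $14,490.92

COGS = $7,009.63; ending inventory = $14,490.92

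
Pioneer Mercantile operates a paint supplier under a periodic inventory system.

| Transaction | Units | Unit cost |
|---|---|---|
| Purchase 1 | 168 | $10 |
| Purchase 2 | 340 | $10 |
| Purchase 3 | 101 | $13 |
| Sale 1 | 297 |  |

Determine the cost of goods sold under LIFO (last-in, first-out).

Sale 1 (297) [LIFO — newest first]: 101 @ $13 + 196 @ $10 = $3,273
Ending inventory: 168 @ $10 + 144 @ $10 = $3,120
Check: goods available $6,393 = COGS $3,273 + ending $3,120

COGS = $3,273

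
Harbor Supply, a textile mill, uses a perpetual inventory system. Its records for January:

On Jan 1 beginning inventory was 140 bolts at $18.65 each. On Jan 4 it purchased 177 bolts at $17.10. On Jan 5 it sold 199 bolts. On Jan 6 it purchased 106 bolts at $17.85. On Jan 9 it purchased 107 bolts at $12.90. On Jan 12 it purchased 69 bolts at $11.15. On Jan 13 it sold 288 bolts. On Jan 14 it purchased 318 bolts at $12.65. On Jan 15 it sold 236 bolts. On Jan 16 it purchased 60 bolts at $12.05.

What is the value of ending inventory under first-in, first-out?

Jan 5, 199 sold [FIFO — oldest first]: 140 @ $18.65 + 59 @ $17.10 = $3,619.90
Jan 13, 288 sold [FIFO — oldest first]: 118 @ $17.10 + 106 @ $17.85 + 64 @ $12.90 = $4,735.50
Jan 15, 236 sold [FIFO — oldest first]: 43 @ $12.90 + 69 @ $11.15 + 124 @ $12.65 = $2,892.65
Total COGS = $3,619.90 + $4,735.50 + $2,892.65 = $11,248.05
Ending inventory: 194 @ $12.65 + 60 @ $12.05 = $3,177.10

Ending inventory = $3,177.10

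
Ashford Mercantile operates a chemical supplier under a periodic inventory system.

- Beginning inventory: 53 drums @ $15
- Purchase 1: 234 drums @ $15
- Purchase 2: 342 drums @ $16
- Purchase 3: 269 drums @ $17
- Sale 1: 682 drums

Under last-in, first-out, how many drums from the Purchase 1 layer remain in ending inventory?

163

Sale 1 (682) [LIFO — newest first]: 269 @ $17 + 342 @ $16 + 71 @ $15 = $11,110
Ending inventory: 53 @ $15 + 163 @ $15 = $3,240
Check: goods available $14,350 = COGS $11,110 + ending $3,240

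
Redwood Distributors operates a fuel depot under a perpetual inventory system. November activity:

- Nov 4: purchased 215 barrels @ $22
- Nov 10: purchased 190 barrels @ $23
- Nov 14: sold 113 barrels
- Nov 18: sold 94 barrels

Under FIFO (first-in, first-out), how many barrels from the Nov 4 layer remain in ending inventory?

Nov 14, 113 sold [FIFO — oldest first]: 113 @ $22 = $2,486
Nov 18, 94 sold [FIFO — oldest first]: 94 @ $22 = $2,068
Total COGS = $2,486 + $2,068 = $4,554
Ending inventory: 8 @ $22 + 190 @ $23 = $4,546

8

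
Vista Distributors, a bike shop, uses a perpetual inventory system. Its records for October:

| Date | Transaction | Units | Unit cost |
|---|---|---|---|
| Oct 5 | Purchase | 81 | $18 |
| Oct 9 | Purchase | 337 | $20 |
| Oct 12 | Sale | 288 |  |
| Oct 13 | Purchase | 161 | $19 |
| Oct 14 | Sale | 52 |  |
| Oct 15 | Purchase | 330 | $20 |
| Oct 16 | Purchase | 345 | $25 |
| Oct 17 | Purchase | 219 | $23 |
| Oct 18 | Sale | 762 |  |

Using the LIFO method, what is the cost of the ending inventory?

Ending inventory = $7,149

Oct 12, 288 sold [LIFO — newest first]: 288 @ $20 = $5,760
Oct 14, 52 sold [LIFO — newest first]: 52 @ $19 = $988
Oct 18, 762 sold [LIFO — newest first]: 219 @ $23 + 345 @ $25 + 198 @ $20 = $17,622
Total COGS = $5,760 + $988 + $17,622 = $24,370
Ending inventory: 81 @ $18 + 49 @ $20 + 109 @ $19 + 132 @ $20 = $7,149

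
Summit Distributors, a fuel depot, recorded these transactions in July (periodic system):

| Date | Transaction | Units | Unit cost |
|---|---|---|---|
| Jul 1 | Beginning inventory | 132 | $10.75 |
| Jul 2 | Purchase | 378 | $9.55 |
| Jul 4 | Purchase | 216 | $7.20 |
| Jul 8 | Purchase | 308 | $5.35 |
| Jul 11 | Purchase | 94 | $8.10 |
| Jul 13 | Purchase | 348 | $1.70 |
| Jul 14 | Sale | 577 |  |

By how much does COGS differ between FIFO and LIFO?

$3,436.05

FIFO COGS: 132 @ $10.75 + 378 @ $9.55 + 67 @ $7.20 = $5,511.30
LIFO COGS: 348 @ $1.70 + 94 @ $8.10 + 135 @ $5.35 = $2,075.25
Difference = |$5,511.30 − $2,075.25| = $3,436.05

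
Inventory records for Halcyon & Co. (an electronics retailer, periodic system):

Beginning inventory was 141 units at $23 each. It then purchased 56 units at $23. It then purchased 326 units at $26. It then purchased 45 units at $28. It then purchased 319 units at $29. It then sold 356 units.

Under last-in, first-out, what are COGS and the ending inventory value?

COGS = $10,287; ending inventory = $13,231

Sale 1 (356) [LIFO — newest first]: 319 @ $29 + 37 @ $28 = $10,287
Ending inventory: 141 @ $23 + 56 @ $23 + 326 @ $26 + 8 @ $28 = $13,231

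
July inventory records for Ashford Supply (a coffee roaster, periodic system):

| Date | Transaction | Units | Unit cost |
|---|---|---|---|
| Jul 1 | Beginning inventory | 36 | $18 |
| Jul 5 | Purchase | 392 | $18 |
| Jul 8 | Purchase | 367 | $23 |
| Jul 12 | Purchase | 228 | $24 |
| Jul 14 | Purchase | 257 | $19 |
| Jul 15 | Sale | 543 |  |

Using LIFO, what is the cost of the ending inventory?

Ending inventory = $14,811

Jul 15, 543 sold [LIFO — newest first]: 257 @ $19 + 228 @ $24 + 58 @ $23 = $11,689
Ending inventory: 36 @ $18 + 392 @ $18 + 309 @ $23 = $14,811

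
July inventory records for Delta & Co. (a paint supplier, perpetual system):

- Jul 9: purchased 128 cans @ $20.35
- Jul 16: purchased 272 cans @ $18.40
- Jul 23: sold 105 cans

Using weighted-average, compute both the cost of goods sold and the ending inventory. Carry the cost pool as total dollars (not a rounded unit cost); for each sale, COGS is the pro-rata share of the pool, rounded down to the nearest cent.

After Jul 9: 128 on hand, pool $2,604.80 (≈ $20.3500 each)
After Jul 16: 400 on hand, pool $7,609.60 (≈ $19.0240 each)
Jul 23, sell 105: 105/400 × $7,609.60 → $1,997.52
Ending inventory (cost pool remaining) = $5,612.08

COGS = $1,997.52; ending inventory = $5,612.08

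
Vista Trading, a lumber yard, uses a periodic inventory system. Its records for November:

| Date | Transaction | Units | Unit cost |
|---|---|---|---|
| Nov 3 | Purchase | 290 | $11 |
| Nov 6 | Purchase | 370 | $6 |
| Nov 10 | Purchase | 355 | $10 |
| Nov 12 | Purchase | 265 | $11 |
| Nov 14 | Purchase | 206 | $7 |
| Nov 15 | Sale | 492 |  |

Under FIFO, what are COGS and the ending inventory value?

Nov 15, 492 sold [FIFO — oldest first]: 290 @ $11 + 202 @ $6 = $4,402
Ending inventory: 168 @ $6 + 355 @ $10 + 265 @ $11 + 206 @ $7 = $8,915
Check: goods available $13,317 = COGS $4,402 + ending $8,915

COGS = $4,402; ending inventory = $8,915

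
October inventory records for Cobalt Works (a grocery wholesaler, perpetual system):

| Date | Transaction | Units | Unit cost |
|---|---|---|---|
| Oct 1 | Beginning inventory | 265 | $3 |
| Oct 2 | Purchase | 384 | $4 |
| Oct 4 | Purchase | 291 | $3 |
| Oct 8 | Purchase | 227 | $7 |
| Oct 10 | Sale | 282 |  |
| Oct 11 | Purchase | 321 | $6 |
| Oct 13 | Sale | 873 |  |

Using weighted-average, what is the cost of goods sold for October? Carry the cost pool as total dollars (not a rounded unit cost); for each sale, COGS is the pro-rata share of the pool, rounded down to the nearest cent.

COGS = $5,183.55

After Oct 1: 265 on hand, pool $795.00 (≈ $3.0000 each)
After Oct 2: 649 on hand, pool $2,331.00 (≈ $3.5917 each)
After Oct 4: 940 on hand, pool $3,204.00 (≈ $3.4085 each)
After Oct 8: 1167 on hand, pool $4,793.00 (≈ $4.1071 each)
Oct 10, sell 282: 282/1167 × $4,793.00 → $1,158.20
After Oct 11: 1206 on hand, pool $5,560.80 (≈ $4.6109 each)
Oct 13, sell 873: 873/1206 × $5,560.80 → $4,025.35
Total COGS = $1,158.20 + $4,025.35 = $5,183.55
Ending inventory (cost pool remaining) = $1,535.45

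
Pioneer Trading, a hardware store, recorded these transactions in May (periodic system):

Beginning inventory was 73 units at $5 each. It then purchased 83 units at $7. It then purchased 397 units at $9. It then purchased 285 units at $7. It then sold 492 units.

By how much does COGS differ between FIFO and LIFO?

FIFO COGS: 73 @ $5 + 83 @ $7 + 336 @ $9 = $3,970
LIFO COGS: 285 @ $7 + 207 @ $9 = $3,858
Difference = |$3,970 − $3,858| = $112

$112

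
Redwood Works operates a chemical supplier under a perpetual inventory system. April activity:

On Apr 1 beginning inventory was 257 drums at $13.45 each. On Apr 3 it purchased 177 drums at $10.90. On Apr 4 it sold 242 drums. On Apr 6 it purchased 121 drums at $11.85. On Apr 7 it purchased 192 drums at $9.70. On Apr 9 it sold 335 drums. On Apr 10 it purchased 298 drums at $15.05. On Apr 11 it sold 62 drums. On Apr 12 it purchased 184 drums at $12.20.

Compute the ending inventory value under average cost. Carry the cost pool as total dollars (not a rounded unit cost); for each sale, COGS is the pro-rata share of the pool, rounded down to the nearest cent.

After Apr 1: 257 on hand, pool $3,456.65 (≈ $13.4500 each)
After Apr 3: 434 on hand, pool $5,385.95 (≈ $12.4100 each)
Apr 4, sell 242: 242/434 × $5,385.95 → $3,003.22
After Apr 6: 313 on hand, pool $3,816.58 (≈ $12.1935 each)
After Apr 7: 505 on hand, pool $5,678.98 (≈ $11.2455 each)
Apr 9, sell 335: 335/505 × $5,678.98 → $3,767.24
After Apr 10: 468 on hand, pool $6,396.64 (≈ $13.6680 each)
Apr 11, sell 62: 62/468 × $6,396.64 → $847.41
After Apr 12: 590 on hand, pool $7,794.03 (≈ $13.2102 each)
Total COGS = $3,003.22 + $3,767.24 + $847.41 = $7,617.87
Ending inventory (cost pool remaining) = $7,794.03

Ending inventory = $7,794.03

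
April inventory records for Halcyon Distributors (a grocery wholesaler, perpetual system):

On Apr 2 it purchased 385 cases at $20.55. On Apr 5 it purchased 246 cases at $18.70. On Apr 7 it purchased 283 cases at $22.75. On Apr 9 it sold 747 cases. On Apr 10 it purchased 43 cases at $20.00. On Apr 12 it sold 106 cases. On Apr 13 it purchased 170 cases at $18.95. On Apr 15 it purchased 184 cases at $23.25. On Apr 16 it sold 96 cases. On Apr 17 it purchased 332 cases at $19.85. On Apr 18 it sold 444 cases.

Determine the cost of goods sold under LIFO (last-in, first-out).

Apr 9, 747 sold [LIFO — newest first]: 283 @ $22.75 + 246 @ $18.70 + 218 @ $20.55 = $15,518.35
Apr 12, 106 sold [LIFO — newest first]: 43 @ $20.00 + 63 @ $20.55 = $2,154.65
Apr 16, 96 sold [LIFO — newest first]: 96 @ $23.25 = $2,232.00
Apr 18, 444 sold [LIFO — newest first]: 332 @ $19.85 + 88 @ $23.25 + 24 @ $18.95 = $9,091.00
Total COGS = $15,518.35 + $2,154.65 + $2,232.00 + $9,091.00 = $28,996.00
Ending inventory: 104 @ $20.55 + 146 @ $18.95 = $4,903.90

COGS = $28,996.00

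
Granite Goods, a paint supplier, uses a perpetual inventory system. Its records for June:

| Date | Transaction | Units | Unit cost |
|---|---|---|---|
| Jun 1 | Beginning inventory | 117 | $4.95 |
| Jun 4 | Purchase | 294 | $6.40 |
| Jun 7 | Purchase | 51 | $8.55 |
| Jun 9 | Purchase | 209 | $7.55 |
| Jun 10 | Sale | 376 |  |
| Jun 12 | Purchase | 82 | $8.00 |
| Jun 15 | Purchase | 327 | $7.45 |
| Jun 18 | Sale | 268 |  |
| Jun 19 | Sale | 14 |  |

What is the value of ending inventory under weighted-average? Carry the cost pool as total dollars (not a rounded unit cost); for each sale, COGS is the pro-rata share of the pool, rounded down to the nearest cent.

Ending inventory = $3,032.80

After Jun 1: 117 on hand, pool $579.15 (≈ $4.9500 each)
After Jun 4: 411 on hand, pool $2,460.75 (≈ $5.9872 each)
After Jun 7: 462 on hand, pool $2,896.80 (≈ $6.2701 each)
After Jun 9: 671 on hand, pool $4,474.75 (≈ $6.6688 each)
Jun 10, sell 376: 376/671 × $4,474.75 → $2,507.46
After Jun 12: 377 on hand, pool $2,623.29 (≈ $6.9583 each)
After Jun 15: 704 on hand, pool $5,059.44 (≈ $7.1867 each)
Jun 18, sell 268: 268/704 × $5,059.44 → $1,926.03
Jun 19, sell 14: 14/436 × $3,133.41 → $100.61
Total COGS = $2,507.46 + $1,926.03 + $100.61 = $4,534.10
Ending inventory (cost pool remaining) = $3,032.80
Check: goods available $7,566.90 = COGS $4,534.10 + ending $3,032.80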